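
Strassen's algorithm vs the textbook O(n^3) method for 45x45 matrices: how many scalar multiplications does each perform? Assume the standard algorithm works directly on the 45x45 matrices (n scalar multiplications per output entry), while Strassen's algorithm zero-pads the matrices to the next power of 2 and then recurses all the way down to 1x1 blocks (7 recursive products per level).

Matrix multiplication for 45x45 matrices:

Strassen's algorithm requires power-of-2 dimensions. Pad 45x45 to 64x64 (next power of 2).

Standard algorithm: 45^3 = 91125 multiplications
Strassen's algorithm: 7^(log2(64)) = 7^6 = 117649 multiplications
Difference: 91125 - 117649 = -26524 (Strassen uses MORE here due to padding overhead — for small or just-over-power-of-2 n, padding can outweigh the per-level savings)

Standard: 91125 multiplications (45^3). Strassen: 117649 multiplications (7^6, after padding to 64x64). Strassen reduces 8 recursive multiplications to 7 at each level.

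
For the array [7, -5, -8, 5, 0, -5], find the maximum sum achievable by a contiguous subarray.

Using Kadane's algorithm on [7, -5, -8, 5, 0, -5]:

Scanning through the array:
Position 1 (value -5): max_ending_here = 2, max_so_far = 7
Position 2 (value -8): max_ending_here = -6, max_so_far = 7
Position 3 (value 5): max_ending_here = 5, max_so_far = 7
Position 4 (value 0): max_ending_here = 5, max_so_far = 7
Position 5 (value -5): max_ending_here = 0, max_so_far = 7

Maximum subarray: [7]
Maximum sum: 7

The maximum subarray is [7] with sum 7. This subarray runs from index 0 to index 0.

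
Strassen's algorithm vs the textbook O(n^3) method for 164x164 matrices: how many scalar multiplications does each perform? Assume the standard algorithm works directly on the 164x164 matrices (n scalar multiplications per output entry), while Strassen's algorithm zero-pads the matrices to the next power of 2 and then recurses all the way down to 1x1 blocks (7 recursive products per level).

Matrix multiplication for 164x164 matrices:

Strassen's algorithm requires power-of-2 dimensions. Pad 164x164 to 256x256 (next power of 2).

Standard algorithm: 164^3 = 4410944 multiplications
Strassen's algorithm: 7^(log2(256)) = 7^8 = 5764801 multiplications
Difference: 4410944 - 5764801 = -1353857 (Strassen uses MORE here due to padding overhead — for small or just-over-power-of-2 n, padding can outweigh the per-level savings)

Standard: 4410944 multiplications (164^3). Strassen: 5764801 multiplications (7^8, after padding to 256x256). Strassen reduces 8 recursive multiplications to 7 at each level.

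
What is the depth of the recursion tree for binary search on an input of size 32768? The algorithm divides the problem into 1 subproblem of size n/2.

For divide and conquer with division factor 2:

Problem sizes at each level:
Level 0: 32768
Level 1: 16384
Level 2: 8192
Level 3: 4096
Level 4: 2048
Level 5: 1024
Level 6: 512
Level 7: 256
Level 8: 128
Level 9: 64
Level 10: 32
Level 11: 16
Level 12: 8
Level 13: 4
Level 14: 2
Level 15: 1

The root is level 0 and the size-1 base case is level 15 (the tree spans levels 0 through 15, i.e. 16 levels counting the root), so the depth is the number of divisions: log_2(32768) = 15

The recursion tree depth is log_2(32768) = 15. At each level, the problem size is divided by 2, so it takes 15 divisions to reduce to a base case of size 1. The algorithm makes 1 recursive call at each level.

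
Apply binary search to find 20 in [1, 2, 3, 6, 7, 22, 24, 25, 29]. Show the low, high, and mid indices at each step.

Binary search for 20 in [1, 2, 3, 6, 7, 22, 24, 25, 29]:

lo=0, hi=8, mid=4, arr[mid]=7 -> 7 < 20, search right half
lo=5, hi=8, mid=6, arr[mid]=24 -> 24 > 20, search left half
lo=5, hi=5, mid=5, arr[mid]=22 -> 22 > 20, search left half
lo=5 > hi=4, target 20 not found

Binary search determines that 20 is not in the array after 3 comparisons. The search space was exhausted without finding the target.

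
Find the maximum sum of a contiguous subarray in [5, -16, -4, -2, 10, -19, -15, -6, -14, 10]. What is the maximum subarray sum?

Using Kadane's algorithm on [5, -16, -4, -2, 10, -19, -15, -6, -14, 10]:

Scanning through the array:
Position 1 (value -16): max_ending_here = -11, max_so_far = 5
Position 2 (value -4): max_ending_here = -4, max_so_far = 5
Position 3 (value -2): max_ending_here = -2, max_so_far = 5
Position 4 (value 10): max_ending_here = 10, max_so_far = 10
Position 5 (value -19): max_ending_here = -9, max_so_far = 10
Position 6 (value -15): max_ending_here = -15, max_so_far = 10
Position 7 (value -6): max_ending_here = -6, max_so_far = 10
Position 8 (value -14): max_ending_here = -14, max_so_far = 10
Position 9 (value 10): max_ending_here = 10, max_so_far = 10

Maximum subarray: [10]
Maximum sum: 10

The maximum subarray is [10] with sum 10. This subarray runs from index 4 to index 4.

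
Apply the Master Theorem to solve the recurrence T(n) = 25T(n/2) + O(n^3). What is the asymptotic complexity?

Master Theorem for T(n) = 25T(n/2) + O(n^3):

a = 25, b = 2, c = 3
log_b(a) = log_2(25) = 4.6439

Case 1: c = 3 < log_2(25) = 4.6439
T(n) = O(n^(log_2 25))

For T(n) = 25T(n/2) + O(n^3): log_2(25) = 4.6439. This is Case 1 of the Master Theorem (c < log_b(a), work dominated by leaves), giving O(n^(log_2 25)).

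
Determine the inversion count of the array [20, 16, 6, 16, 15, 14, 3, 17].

Finding inversions in [20, 16, 6, 16, 15, 14, 3, 17]:

(0, 1): arr[0]=20 > arr[1]=16
(0, 2): arr[0]=20 > arr[2]=6
(0, 3): arr[0]=20 > arr[3]=16
(0, 4): arr[0]=20 > arr[4]=15
(0, 5): arr[0]=20 > arr[5]=14
(0, 6): arr[0]=20 > arr[6]=3
(0, 7): arr[0]=20 > arr[7]=17
(1, 2): arr[1]=16 > arr[2]=6
(1, 4): arr[1]=16 > arr[4]=15
(1, 5): arr[1]=16 > arr[5]=14
(1, 6): arr[1]=16 > arr[6]=3
(2, 6): arr[2]=6 > arr[6]=3
(3, 4): arr[3]=16 > arr[4]=15
(3, 5): arr[3]=16 > arr[5]=14
(3, 6): arr[3]=16 > arr[6]=3
(4, 5): arr[4]=15 > arr[5]=14
(4, 6): arr[4]=15 > arr[6]=3
(5, 6): arr[5]=14 > arr[6]=3

Total inversions: 18

The array has 18 inversion(s): (0,1), (0,2), (0,3), (0,4), (0,5), (0,6), (0,7), (1,2), (1,4), (1,5), (1,6), (2,6), (3,4), (3,5), (3,6), (4,5), (4,6), (5,6). Each pair (i,j) satisfies i < j and arr[i] > arr[j].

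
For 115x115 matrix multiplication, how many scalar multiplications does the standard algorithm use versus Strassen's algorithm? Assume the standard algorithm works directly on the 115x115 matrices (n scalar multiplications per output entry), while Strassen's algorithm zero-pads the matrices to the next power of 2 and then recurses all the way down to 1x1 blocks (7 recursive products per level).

Matrix multiplication for 115x115 matrices:

Strassen's algorithm requires power-of-2 dimensions. Pad 115x115 to 128x128 (next power of 2).

Standard algorithm: 115^3 = 1520875 multiplications
Strassen's algorithm: 7^(log2(128)) = 7^7 = 823543 multiplications
Savings: 1520875 - 823543 = 697332 multiplications

Standard: 1520875 multiplications (115^3). Strassen: 823543 multiplications (7^7, after padding to 128x128). Strassen reduces 8 recursive multiplications to 7 at each level.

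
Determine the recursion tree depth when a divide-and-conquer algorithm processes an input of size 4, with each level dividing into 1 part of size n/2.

For divide and conquer with division factor 2:

Problem sizes at each level:
Level 0: 4
Level 1: 2
Level 2: 1

The root is level 0 and the size-1 base case is level 2 (the tree spans levels 0 through 2, i.e. 3 levels counting the root), so the depth is the number of divisions: log_2(4) = 2

The recursion tree depth is log_2(4) = 2. At each level, the problem size is divided by 2, so it takes 2 divisions to reduce to a base case of size 1. The algorithm makes 1 recursive call at each level.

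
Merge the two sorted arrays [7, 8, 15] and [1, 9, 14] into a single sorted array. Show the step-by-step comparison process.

Merging process:

Compare 7 vs 1: take 1 from right. Merged: [1]
Compare 7 vs 9: take 7 from left. Merged: [1, 7]
Compare 8 vs 9: take 8 from left. Merged: [1, 7, 8]
Compare 15 vs 9: take 9 from right. Merged: [1, 7, 8, 9]
Compare 15 vs 14: take 14 from right. Merged: [1, 7, 8, 9, 14]
Append remaining from left: [15]. Merged: [1, 7, 8, 9, 14, 15]

Final merged array: [1, 7, 8, 9, 14, 15]
Total comparisons: 5

The merged array is [1, 7, 8, 9, 14, 15], requiring 5 comparisons. The merge step runs in O(n) time where n is the total number of elements.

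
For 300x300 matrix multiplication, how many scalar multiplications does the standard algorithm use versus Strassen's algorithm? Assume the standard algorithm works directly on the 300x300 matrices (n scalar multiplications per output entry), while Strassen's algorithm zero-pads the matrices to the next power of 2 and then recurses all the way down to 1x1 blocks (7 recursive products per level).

Matrix multiplication for 300x300 matrices:

Strassen's algorithm requires power-of-2 dimensions. Pad 300x300 to 512x512 (next power of 2).

Standard algorithm: 300^3 = 27000000 multiplications
Strassen's algorithm: 7^(log2(512)) = 7^9 = 40353607 multiplications
Difference: 27000000 - 40353607 = -13353607 (Strassen uses MORE here due to padding overhead — for small or just-over-power-of-2 n, padding can outweigh the per-level savings)

Standard: 27000000 multiplications (300^3). Strassen: 40353607 multiplications (7^9, after padding to 512x512). Strassen reduces 8 recursive multiplications to 7 at each level.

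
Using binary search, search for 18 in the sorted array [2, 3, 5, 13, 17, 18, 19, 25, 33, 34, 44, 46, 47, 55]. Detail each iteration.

Binary search for 18 in [2, 3, 5, 13, 17, 18, 19, 25, 33, 34, 44, 46, 47, 55]:

lo=0, hi=13, mid=6, arr[mid]=19 -> 19 > 18, search left half
lo=0, hi=5, mid=2, arr[mid]=5 -> 5 < 18, search right half
lo=3, hi=5, mid=4, arr[mid]=17 -> 17 < 18, search right half
lo=5, hi=5, mid=5, arr[mid]=18 -> Found target at index 5!

Binary search finds 18 at index 5 after 4 comparisons. The search repeatedly halves the search space by comparing with the middle element.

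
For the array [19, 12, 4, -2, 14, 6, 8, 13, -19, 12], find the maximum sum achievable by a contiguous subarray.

Using Kadane's algorithm on [19, 12, 4, -2, 14, 6, 8, 13, -19, 12]:

Scanning through the array:
Position 1 (value 12): max_ending_here = 31, max_so_far = 31
Position 2 (value 4): max_ending_here = 35, max_so_far = 35
Position 3 (value -2): max_ending_here = 33, max_so_far = 35
Position 4 (value 14): max_ending_here = 47, max_so_far = 47
Position 5 (value 6): max_ending_here = 53, max_so_far = 53
Position 6 (value 8): max_ending_here = 61, max_so_far = 61
Position 7 (value 13): max_ending_here = 74, max_so_far = 74
Position 8 (value -19): max_ending_here = 55, max_so_far = 74
Position 9 (value 12): max_ending_here = 67, max_so_far = 74

Maximum subarray: [19, 12, 4, -2, 14, 6, 8, 13]
Maximum sum: 74

The maximum subarray is [19, 12, 4, -2, 14, 6, 8, 13] with sum 74. This subarray runs from index 0 to index 7.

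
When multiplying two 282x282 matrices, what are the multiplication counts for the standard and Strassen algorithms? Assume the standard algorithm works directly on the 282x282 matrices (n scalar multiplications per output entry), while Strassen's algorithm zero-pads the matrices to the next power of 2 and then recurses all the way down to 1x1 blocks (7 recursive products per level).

Matrix multiplication for 282x282 matrices:

Strassen's algorithm requires power-of-2 dimensions. Pad 282x282 to 512x512 (next power of 2).

Standard algorithm: 282^3 = 22425768 multiplications
Strassen's algorithm: 7^(log2(512)) = 7^9 = 40353607 multiplications
Difference: 22425768 - 40353607 = -17927839 (Strassen uses MORE here due to padding overhead — for small or just-over-power-of-2 n, padding can outweigh the per-level savings)

Standard: 22425768 multiplications (282^3). Strassen: 40353607 multiplications (7^9, after padding to 512x512). Strassen reduces 8 recursive multiplications to 7 at each level.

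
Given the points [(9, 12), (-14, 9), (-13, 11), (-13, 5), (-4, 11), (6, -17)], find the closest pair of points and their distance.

Computing all pairwise distances among 6 points:

d((9, 12), (-14, 9)) = 23.1948
d((9, 12), (-13, 11)) = 22.0227
d((9, 12), (-13, 5)) = 23.0868
d((9, 12), (-4, 11)) = 13.0384
d((9, 12), (6, -17)) = 29.1548
d((-14, 9), (-13, 11)) = 2.2361 <-- minimum
d((-14, 9), (-13, 5)) = 4.1231
d((-14, 9), (-4, 11)) = 10.198
d((-14, 9), (6, -17)) = 32.8024
d((-13, 11), (-13, 5)) = 6.0
d((-13, 11), (-4, 11)) = 9.0
d((-13, 11), (6, -17)) = 33.8378
d((-13, 5), (-4, 11)) = 10.8167
d((-13, 5), (6, -17)) = 29.0689
d((-4, 11), (6, -17)) = 29.7321

Closest pair: (-14, 9) and (-13, 11) with distance 2.2361

The closest pair is (-14, 9) and (-13, 11) with Euclidean distance 2.2361. For 6 points, brute-force pairwise comparison is shown above. For large n, the divide-and-conquer algorithm (sort by x, recurse on halves, check the dividing strip) achieves O(n log n).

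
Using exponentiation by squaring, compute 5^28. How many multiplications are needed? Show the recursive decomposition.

Computing 5^28 by squaring (build up from 5^1; each line after the first costs one multiplication):

5^1 = 5
5^2 = (5^1)^2 = 5^2 = 25
5^3 = 5 * 5^2 = 5 * 25 = 125
5^6 = (5^3)^2 = 125^2 = 15625
5^7 = 5 * 5^6 = 5 * 15625 = 78125
5^14 = (5^7)^2 = 78125^2 = 6103515625
5^28 = (5^14)^2 = 6103515625^2 = 37252902984619140625

Result: 37252902984619140625
Multiplications needed: 6 (6 lines after 5^1)

5^28 = 37252902984619140625. Using exponentiation by squaring, this requires 6 multiplications. The key idea: if the exponent is even, square the half-power; if odd, multiply by the base once.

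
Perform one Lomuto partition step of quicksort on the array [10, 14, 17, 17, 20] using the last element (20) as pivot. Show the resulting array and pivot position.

Lomuto partition with pivot = 20:

Initial array: [10, 14, 17, 17, 20]

arr[0]=10 <= 20: swap with position 0, array becomes [10, 14, 17, 17, 20]
arr[1]=14 <= 20: swap with position 1, array becomes [10, 14, 17, 17, 20]
arr[2]=17 <= 20: swap with position 2, array becomes [10, 14, 17, 17, 20]
arr[3]=17 <= 20: swap with position 3, array becomes [10, 14, 17, 17, 20]

Place pivot at position 4: [10, 14, 17, 17, 20]
Pivot position: 4

After partitioning with pivot 20, the array becomes [10, 14, 17, 17, 20]. The pivot is placed at index 4. All elements to the left of the pivot are <= 20, and all elements to the right are > 20.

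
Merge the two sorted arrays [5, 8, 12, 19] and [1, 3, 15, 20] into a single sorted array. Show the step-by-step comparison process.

Merging process:

Compare 5 vs 1: take 1 from right. Merged: [1]
Compare 5 vs 3: take 3 from right. Merged: [1, 3]
Compare 5 vs 15: take 5 from left. Merged: [1, 3, 5]
Compare 8 vs 15: take 8 from left. Merged: [1, 3, 5, 8]
Compare 12 vs 15: take 12 from left. Merged: [1, 3, 5, 8, 12]
Compare 19 vs 15: take 15 from right. Merged: [1, 3, 5, 8, 12, 15]
Compare 19 vs 20: take 19 from left. Merged: [1, 3, 5, 8, 12, 15, 19]
Append remaining from right: [20]. Merged: [1, 3, 5, 8, 12, 15, 19, 20]

Final merged array: [1, 3, 5, 8, 12, 15, 19, 20]
Total comparisons: 7

The merged array is [1, 3, 5, 8, 12, 15, 19, 20], requiring 7 comparisons. The merge step runs in O(n) time where n is the total number of elements.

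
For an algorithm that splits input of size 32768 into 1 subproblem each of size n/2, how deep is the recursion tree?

For divide and conquer with division factor 2:

Problem sizes at each level:
Level 0: 32768
Level 1: 16384
Level 2: 8192
Level 3: 4096
Level 4: 2048
Level 5: 1024
Level 6: 512
Level 7: 256
Level 8: 128
Level 9: 64
Level 10: 32
Level 11: 16
Level 12: 8
Level 13: 4
Level 14: 2
Level 15: 1

The root is level 0 and the size-1 base case is level 15 (the tree spans levels 0 through 15, i.e. 16 levels counting the root), so the depth is the number of divisions: log_2(32768) = 15

The recursion tree depth is log_2(32768) = 15. At each level, the problem size is divided by 2, so it takes 15 divisions to reduce to a base case of size 1. The algorithm makes 1 recursive call at each level.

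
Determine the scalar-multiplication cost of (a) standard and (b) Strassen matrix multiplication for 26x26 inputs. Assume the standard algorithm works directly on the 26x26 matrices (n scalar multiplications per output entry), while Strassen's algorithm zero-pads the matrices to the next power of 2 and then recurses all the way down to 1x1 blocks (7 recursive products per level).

Matrix multiplication for 26x26 matrices:

Strassen's algorithm requires power-of-2 dimensions. Pad 26x26 to 32x32 (next power of 2).

Standard algorithm: 26^3 = 17576 multiplications
Strassen's algorithm: 7^(log2(32)) = 7^5 = 16807 multiplications
Savings: 17576 - 16807 = 769 multiplications

Standard: 17576 multiplications (26^3). Strassen: 16807 multiplications (7^5, after padding to 32x32). Strassen reduces 8 recursive multiplications to 7 at each level.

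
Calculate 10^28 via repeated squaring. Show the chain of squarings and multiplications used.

Computing 10^28 by squaring (build up from 10^1; each line after the first costs one multiplication):

10^1 = 10
10^2 = (10^1)^2 = 10^2 = 100
10^3 = 10 * 10^2 = 10 * 100 = 1000
10^6 = (10^3)^2 = 1000^2 = 1000000
10^7 = 10 * 10^6 = 10 * 1000000 = 10000000
10^14 = (10^7)^2 = 10000000^2 = 100000000000000
10^28 = (10^14)^2 = 100000000000000^2 = 10000000000000000000000000000

Result: 10000000000000000000000000000
Multiplications needed: 6 (6 lines after 10^1)

10^28 = 10000000000000000000000000000. Using exponentiation by squaring, this requires 6 multiplications. The key idea: if the exponent is even, square the half-power; if odd, multiply by the base once.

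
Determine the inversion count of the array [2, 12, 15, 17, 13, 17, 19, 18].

Finding inversions in [2, 12, 15, 17, 13, 17, 19, 18]:

(2, 4): arr[2]=15 > arr[4]=13
(3, 4): arr[3]=17 > arr[4]=13
(6, 7): arr[6]=19 > arr[7]=18

Total inversions: 3

The array has 3 inversion(s): (2,4), (3,4), (6,7). Each pair (i,j) satisfies i < j and arr[i] > arr[j].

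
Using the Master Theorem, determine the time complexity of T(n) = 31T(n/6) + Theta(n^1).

Master Theorem for T(n) = 31T(n/6) + O(n^1):

a = 31, b = 6, c = 1
log_b(a) = log_6(31) = 1.9165

Case 1: c = 1 < log_6(31) = 1.9165
T(n) = O(n^(log_6 31))

For T(n) = 31T(n/6) + O(n^1): log_6(31) = 1.9165. This is Case 1 of the Master Theorem (c < log_b(a), work dominated by leaves), giving O(n^(log_6 31)).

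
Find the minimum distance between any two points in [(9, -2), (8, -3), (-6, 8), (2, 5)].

Computing all pairwise distances among 4 points:

d((9, -2), (8, -3)) = 1.4142 <-- minimum
d((9, -2), (-6, 8)) = 18.0278
d((9, -2), (2, 5)) = 9.8995
d((8, -3), (-6, 8)) = 17.8045
d((8, -3), (2, 5)) = 10.0
d((-6, 8), (2, 5)) = 8.544

Closest pair: (9, -2) and (8, -3) with distance 1.4142

The closest pair is (9, -2) and (8, -3) with Euclidean distance 1.4142. For 4 points, brute-force pairwise comparison is shown above. For large n, the divide-and-conquer algorithm (sort by x, recurse on halves, check the dividing strip) achieves O(n log n).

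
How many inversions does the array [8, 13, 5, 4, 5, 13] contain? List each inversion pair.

Finding inversions in [8, 13, 5, 4, 5, 13]:

(0, 2): arr[0]=8 > arr[2]=5
(0, 3): arr[0]=8 > arr[3]=4
(0, 4): arr[0]=8 > arr[4]=5
(1, 2): arr[1]=13 > arr[2]=5
(1, 3): arr[1]=13 > arr[3]=4
(1, 4): arr[1]=13 > arr[4]=5
(2, 3): arr[2]=5 > arr[3]=4

Total inversions: 7

The array has 7 inversion(s): (0,2), (0,3), (0,4), (1,2), (1,3), (1,4), (2,3). Each pair (i,j) satisfies i < j and arr[i] > arr[j].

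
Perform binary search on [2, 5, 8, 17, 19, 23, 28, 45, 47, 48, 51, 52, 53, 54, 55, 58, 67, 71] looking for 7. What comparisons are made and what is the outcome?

Binary search for 7 in [2, 5, 8, 17, 19, 23, 28, 45, 47, 48, 51, 52, 53, 54, 55, 58, 67, 71]:

lo=0, hi=17, mid=8, arr[mid]=47 -> 47 > 7, search left half
lo=0, hi=7, mid=3, arr[mid]=17 -> 17 > 7, search left half
lo=0, hi=2, mid=1, arr[mid]=5 -> 5 < 7, search right half
lo=2, hi=2, mid=2, arr[mid]=8 -> 8 > 7, search left half
lo=2 > hi=1, target 7 not found

Binary search determines that 7 is not in the array after 4 comparisons. The search space was exhausted without finding the target.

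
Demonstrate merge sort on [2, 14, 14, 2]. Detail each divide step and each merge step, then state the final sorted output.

Merge sort trace:

Split: [2, 14, 14, 2] -> [2, 14] and [14, 2]
  Split: [2, 14] -> [2] and [14]
  Merge: [2] + [14] -> [2, 14]
  Split: [14, 2] -> [14] and [2]
  Merge: [14] + [2] -> [2, 14]
Merge: [2, 14] + [2, 14] -> [2, 2, 14, 14]

Final sorted array: [2, 2, 14, 14]

The merge sort proceeds by recursively splitting the array and merging sorted halves.
After all merges, the sorted array is [2, 2, 14, 14].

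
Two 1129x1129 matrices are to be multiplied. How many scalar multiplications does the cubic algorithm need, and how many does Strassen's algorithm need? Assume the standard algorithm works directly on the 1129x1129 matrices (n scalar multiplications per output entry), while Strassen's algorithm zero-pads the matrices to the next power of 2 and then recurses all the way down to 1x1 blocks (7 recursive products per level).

Matrix multiplication for 1129x1129 matrices:

Strassen's algorithm requires power-of-2 dimensions. Pad 1129x1129 to 2048x2048 (next power of 2).

Standard algorithm: 1129^3 = 1439069689 multiplications
Strassen's algorithm: 7^(log2(2048)) = 7^11 = 1977326743 multiplications
Difference: 1439069689 - 1977326743 = -538257054 (Strassen uses MORE here due to padding overhead — for small or just-over-power-of-2 n, padding can outweigh the per-level savings)

Standard: 1439069689 multiplications (1129^3). Strassen: 1977326743 multiplications (7^11, after padding to 2048x2048). Strassen reduces 8 recursive multiplications to 7 at each level.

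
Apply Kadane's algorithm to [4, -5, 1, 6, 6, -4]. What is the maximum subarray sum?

Using Kadane's algorithm on [4, -5, 1, 6, 6, -4]:

Scanning through the array:
Position 1 (value -5): max_ending_here = -1, max_so_far = 4
Position 2 (value 1): max_ending_here = 1, max_so_far = 4
Position 3 (value 6): max_ending_here = 7, max_so_far = 7
Position 4 (value 6): max_ending_here = 13, max_so_far = 13
Position 5 (value -4): max_ending_here = 9, max_so_far = 13

Maximum subarray: [1, 6, 6]
Maximum sum: 13

The maximum subarray is [1, 6, 6] with sum 13. This subarray runs from index 2 to index 4.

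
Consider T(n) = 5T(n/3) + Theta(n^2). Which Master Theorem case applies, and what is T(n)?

Master Theorem for T(n) = 5T(n/3) + O(n^2):

a = 5, b = 3, c = 2
log_b(a) = log_3(5) = 1.4650

Case 3: c = 2 > log_3(5) = 1.4650
T(n) = O(n^2) = O(n^2)

For T(n) = 5T(n/3) + O(n^2): log_3(5) = 1.4650. This is Case 3 of the Master Theorem (c > log_b(a), work dominated by root), giving O(n^2).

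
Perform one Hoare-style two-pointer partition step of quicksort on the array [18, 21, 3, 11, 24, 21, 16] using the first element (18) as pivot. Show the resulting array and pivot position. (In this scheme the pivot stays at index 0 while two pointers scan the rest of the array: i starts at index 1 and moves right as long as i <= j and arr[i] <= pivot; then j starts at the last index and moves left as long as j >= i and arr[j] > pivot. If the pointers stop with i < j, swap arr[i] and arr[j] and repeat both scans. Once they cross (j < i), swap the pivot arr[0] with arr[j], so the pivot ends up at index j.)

Hoare-style two-pointer partition with pivot = 18:

Initial array: [18, 21, 3, 11, 24, 21, 16]

Pointers start at i = 1, j = 6.
i stops at index 1 (arr[1]=21 > 18), j stops at index 6 (arr[6]=16 <= 18): swap arr[1] and arr[6], array becomes [18, 16, 3, 11, 24, 21, 21]
i ends at 4, j ends at 3: the pointers have crossed (j < i), so scanning stops.

Swap pivot arr[0] with arr[3] to place pivot at position 3: [11, 16, 3, 18, 24, 21, 21]
Pivot position: 3

After partitioning with pivot 18, the array becomes [11, 16, 3, 18, 24, 21, 21]. The pivot is placed at index 3. All elements to the left of the pivot are <= 18, and all elements to the right are > 18.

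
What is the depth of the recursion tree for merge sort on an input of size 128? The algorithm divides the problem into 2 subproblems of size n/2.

For divide and conquer with division factor 2:

Problem sizes at each level:
Level 0: 128
Level 1: 64
Level 2: 32
Level 3: 16
Level 4: 8
Level 5: 4
Level 6: 2
Level 7: 1

The root is level 0 and the size-1 base case is level 7 (the tree spans levels 0 through 7, i.e. 8 levels counting the root), so the depth is the number of divisions: log_2(128) = 7

The recursion tree depth is log_2(128) = 7. At each level, the problem size is divided by 2, so it takes 7 divisions to reduce to a base case of size 1. The algorithm makes 2 recursive calls at each level.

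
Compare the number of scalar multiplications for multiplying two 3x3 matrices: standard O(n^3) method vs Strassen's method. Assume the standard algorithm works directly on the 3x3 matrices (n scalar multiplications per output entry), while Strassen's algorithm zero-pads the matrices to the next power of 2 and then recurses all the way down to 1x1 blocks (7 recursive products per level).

Matrix multiplication for 3x3 matrices:

Strassen's algorithm requires power-of-2 dimensions. Pad 3x3 to 4x4 (next power of 2).

Standard algorithm: 3^3 = 27 multiplications
Strassen's algorithm: 7^(log2(4)) = 7^2 = 49 multiplications
Difference: 27 - 49 = -22 (Strassen uses MORE here due to padding overhead — for small or just-over-power-of-2 n, padding can outweigh the per-level savings)

Standard: 27 multiplications (3^3). Strassen: 49 multiplications (7^2, after padding to 4x4). Strassen reduces 8 recursive multiplications to 7 at each level.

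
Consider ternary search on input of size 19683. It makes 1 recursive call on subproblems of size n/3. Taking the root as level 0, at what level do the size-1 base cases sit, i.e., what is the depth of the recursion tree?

For divide and conquer with division factor 3:

Problem sizes at each level:
Level 0: 19683
Level 1: 6561
Level 2: 2187
Level 3: 729
Level 4: 243
Level 5: 81
Level 6: 27
Level 7: 9
Level 8: 3
Level 9: 1

The root is level 0 and the size-1 base case is level 9 (the tree spans levels 0 through 9, i.e. 10 levels counting the root), so the depth is the number of divisions: log_3(19683) = 9

The recursion tree depth is log_3(19683) = 9. At each level, the problem size is divided by 3, so it takes 9 divisions to reduce to a base case of size 1. The algorithm makes 1 recursive call at each level.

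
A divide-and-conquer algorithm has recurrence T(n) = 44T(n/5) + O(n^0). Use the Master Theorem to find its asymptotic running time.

Master Theorem for T(n) = 44T(n/5) + O(n^0):

a = 44, b = 5, c = 0
log_b(a) = log_5(44) = 2.3512

Case 1: c = 0 < log_5(44) = 2.3512
T(n) = O(n^(log_5 44))

For T(n) = 44T(n/5) + O(n^0): log_5(44) = 2.3512. This is Case 1 of the Master Theorem (c < log_b(a), work dominated by leaves), giving O(n^(log_5 44)).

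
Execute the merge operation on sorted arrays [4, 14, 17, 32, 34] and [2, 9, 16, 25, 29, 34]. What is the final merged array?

Merging process:

Compare 4 vs 2: take 2 from right. Merged: [2]
Compare 4 vs 9: take 4 from left. Merged: [2, 4]
Compare 14 vs 9: take 9 from right. Merged: [2, 4, 9]
Compare 14 vs 16: take 14 from left. Merged: [2, 4, 9, 14]
Compare 17 vs 16: take 16 from right. Merged: [2, 4, 9, 14, 16]
Compare 17 vs 25: take 17 from left. Merged: [2, 4, 9, 14, 16, 17]
Compare 32 vs 25: take 25 from right. Merged: [2, 4, 9, 14, 16, 17, 25]
Compare 32 vs 29: take 29 from right. Merged: [2, 4, 9, 14, 16, 17, 25, 29]
Compare 32 vs 34: take 32 from left. Merged: [2, 4, 9, 14, 16, 17, 25, 29, 32]
Compare 34 vs 34: take 34 from left. Merged: [2, 4, 9, 14, 16, 17, 25, 29, 32, 34]
Append remaining from right: [34]. Merged: [2, 4, 9, 14, 16, 17, 25, 29, 32, 34, 34]

Final merged array: [2, 4, 9, 14, 16, 17, 25, 29, 32, 34, 34]
Total comparisons: 10

The merged array is [2, 4, 9, 14, 16, 17, 25, 29, 32, 34, 34], requiring 10 comparisons. The merge step runs in O(n) time where n is the total number of elements.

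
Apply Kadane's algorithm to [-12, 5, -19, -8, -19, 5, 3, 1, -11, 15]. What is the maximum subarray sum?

Using Kadane's algorithm on [-12, 5, -19, -8, -19, 5, 3, 1, -11, 15]:

Scanning through the array:
Position 1 (value 5): max_ending_here = 5, max_so_far = 5
Position 2 (value -19): max_ending_here = -14, max_so_far = 5
Position 3 (value -8): max_ending_here = -8, max_so_far = 5
Position 4 (value -19): max_ending_here = -19, max_so_far = 5
Position 5 (value 5): max_ending_here = 5, max_so_far = 5
Position 6 (value 3): max_ending_here = 8, max_so_far = 8
Position 7 (value 1): max_ending_here = 9, max_so_far = 9
Position 8 (value -11): max_ending_here = -2, max_so_far = 9
Position 9 (value 15): max_ending_here = 15, max_so_far = 15

Maximum subarray: [15]
Maximum sum: 15

The maximum subarray is [15] with sum 15. This subarray runs from index 9 to index 9.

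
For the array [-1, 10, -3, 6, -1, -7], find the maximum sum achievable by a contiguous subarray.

Using Kadane's algorithm on [-1, 10, -3, 6, -1, -7]:

Scanning through the array:
Position 1 (value 10): max_ending_here = 10, max_so_far = 10
Position 2 (value -3): max_ending_here = 7, max_so_far = 10
Position 3 (value 6): max_ending_here = 13, max_so_far = 13
Position 4 (value -1): max_ending_here = 12, max_so_far = 13
Position 5 (value -7): max_ending_here = 5, max_so_far = 13

Maximum subarray: [10, -3, 6]
Maximum sum: 13

The maximum subarray is [10, -3, 6] with sum 13. This subarray runs from index 1 to index 3.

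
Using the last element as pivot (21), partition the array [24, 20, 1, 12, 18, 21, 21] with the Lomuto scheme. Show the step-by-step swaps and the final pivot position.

Lomuto partition with pivot = 21:

Initial array: [24, 20, 1, 12, 18, 21, 21]

arr[0]=24 > 21: no swap
arr[1]=20 <= 21: swap with position 0, array becomes [20, 24, 1, 12, 18, 21, 21]
arr[2]=1 <= 21: swap with position 1, array becomes [20, 1, 24, 12, 18, 21, 21]
arr[3]=12 <= 21: swap with position 2, array becomes [20, 1, 12, 24, 18, 21, 21]
arr[4]=18 <= 21: swap with position 3, array becomes [20, 1, 12, 18, 24, 21, 21]
arr[5]=21 <= 21: swap with position 4, array becomes [20, 1, 12, 18, 21, 24, 21]

Place pivot at position 5: [20, 1, 12, 18, 21, 21, 24]
Pivot position: 5

After partitioning with pivot 21, the array becomes [20, 1, 12, 18, 21, 21, 24]. The pivot is placed at index 5. All elements to the left of the pivot are <= 21, and all elements to the right are > 21.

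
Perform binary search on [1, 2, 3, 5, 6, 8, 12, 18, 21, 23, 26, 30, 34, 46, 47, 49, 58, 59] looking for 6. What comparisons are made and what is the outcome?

Binary search for 6 in [1, 2, 3, 5, 6, 8, 12, 18, 21, 23, 26, 30, 34, 46, 47, 49, 58, 59]:

lo=0, hi=17, mid=8, arr[mid]=21 -> 21 > 6, search left half
lo=0, hi=7, mid=3, arr[mid]=5 -> 5 < 6, search right half
lo=4, hi=7, mid=5, arr[mid]=8 -> 8 > 6, search left half
lo=4, hi=4, mid=4, arr[mid]=6 -> Found target at index 4!

Binary search finds 6 at index 4 after 4 comparisons. The search repeatedly halves the search space by comparing with the middle element.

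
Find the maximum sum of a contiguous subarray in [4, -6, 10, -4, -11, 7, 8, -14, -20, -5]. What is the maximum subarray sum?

Using Kadane's algorithm on [4, -6, 10, -4, -11, 7, 8, -14, -20, -5]:

Scanning through the array:
Position 1 (value -6): max_ending_here = -2, max_so_far = 4
Position 2 (value 10): max_ending_here = 10, max_so_far = 10
Position 3 (value -4): max_ending_here = 6, max_so_far = 10
Position 4 (value -11): max_ending_here = -5, max_so_far = 10
Position 5 (value 7): max_ending_here = 7, max_so_far = 10
Position 6 (value 8): max_ending_here = 15, max_so_far = 15
Position 7 (value -14): max_ending_here = 1, max_so_far = 15
Position 8 (value -20): max_ending_here = -19, max_so_far = 15
Position 9 (value -5): max_ending_here = -5, max_so_far = 15

Maximum subarray: [7, 8]
Maximum sum: 15

The maximum subarray is [7, 8] with sum 15. This subarray runs from index 5 to index 6.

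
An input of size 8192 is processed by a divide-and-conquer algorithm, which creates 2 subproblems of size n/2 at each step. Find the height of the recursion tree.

For divide and conquer with division factor 2:

Problem sizes at each level:
Level 0: 8192
Level 1: 4096
Level 2: 2048
Level 3: 1024
Level 4: 512
Level 5: 256
Level 6: 128
Level 7: 64
Level 8: 32
Level 9: 16
Level 10: 8
Level 11: 4
Level 12: 2
Level 13: 1

The root is level 0 and the size-1 base case is level 13 (the tree spans levels 0 through 13, i.e. 14 levels counting the root), so the depth is the number of divisions: log_2(8192) = 13

The recursion tree depth is log_2(8192) = 13. At each level, the problem size is divided by 2, so it takes 13 divisions to reduce to a base case of size 1. The algorithm makes 2 recursive calls at each level.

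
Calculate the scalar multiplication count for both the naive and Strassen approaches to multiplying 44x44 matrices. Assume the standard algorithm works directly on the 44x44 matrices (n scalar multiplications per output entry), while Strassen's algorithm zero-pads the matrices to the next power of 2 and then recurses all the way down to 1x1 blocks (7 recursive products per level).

Matrix multiplication for 44x44 matrices:

Strassen's algorithm requires power-of-2 dimensions. Pad 44x44 to 64x64 (next power of 2).

Standard algorithm: 44^3 = 85184 multiplications
Strassen's algorithm: 7^(log2(64)) = 7^6 = 117649 multiplications
Difference: 85184 - 117649 = -32465 (Strassen uses MORE here due to padding overhead — for small or just-over-power-of-2 n, padding can outweigh the per-level savings)

Standard: 85184 multiplications (44^3). Strassen: 117649 multiplications (7^6, after padding to 64x64). Strassen reduces 8 recursive multiplications to 7 at each level.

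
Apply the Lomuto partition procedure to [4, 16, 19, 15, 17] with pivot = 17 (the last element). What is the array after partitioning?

Lomuto partition with pivot = 17:

Initial array: [4, 16, 19, 15, 17]

arr[0]=4 <= 17: swap with position 0, array becomes [4, 16, 19, 15, 17]
arr[1]=16 <= 17: swap with position 1, array becomes [4, 16, 19, 15, 17]
arr[2]=19 > 17: no swap
arr[3]=15 <= 17: swap with position 2, array becomes [4, 16, 15, 19, 17]

Place pivot at position 3: [4, 16, 15, 17, 19]
Pivot position: 3

After partitioning with pivot 17, the array becomes [4, 16, 15, 17, 19]. The pivot is placed at index 3. All elements to the left of the pivot are <= 17, and all elements to the right are > 17.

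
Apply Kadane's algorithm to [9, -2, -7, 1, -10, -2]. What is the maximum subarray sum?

Using Kadane's algorithm on [9, -2, -7, 1, -10, -2]:

Scanning through the array:
Position 1 (value -2): max_ending_here = 7, max_so_far = 9
Position 2 (value -7): max_ending_here = 0, max_so_far = 9
Position 3 (value 1): max_ending_here = 1, max_so_far = 9
Position 4 (value -10): max_ending_here = -9, max_so_far = 9
Position 5 (value -2): max_ending_here = -2, max_so_far = 9

Maximum subarray: [9]
Maximum sum: 9

The maximum subarray is [9] with sum 9. This subarray runs from index 0 to index 0.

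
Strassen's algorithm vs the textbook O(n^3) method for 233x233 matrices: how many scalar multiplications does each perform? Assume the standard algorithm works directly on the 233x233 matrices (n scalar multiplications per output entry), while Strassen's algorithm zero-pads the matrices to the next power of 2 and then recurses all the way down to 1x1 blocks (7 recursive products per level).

Matrix multiplication for 233x233 matrices:

Strassen's algorithm requires power-of-2 dimensions. Pad 233x233 to 256x256 (next power of 2).

Standard algorithm: 233^3 = 12649337 multiplications
Strassen's algorithm: 7^(log2(256)) = 7^8 = 5764801 multiplications
Savings: 12649337 - 5764801 = 6884536 multiplications

Standard: 12649337 multiplications (233^3). Strassen: 5764801 multiplications (7^8, after padding to 256x256). Strassen reduces 8 recursive multiplications to 7 at each level.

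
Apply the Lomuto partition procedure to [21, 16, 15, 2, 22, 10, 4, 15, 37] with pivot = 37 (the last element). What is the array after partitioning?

Lomuto partition with pivot = 37:

Initial array: [21, 16, 15, 2, 22, 10, 4, 15, 37]

arr[0]=21 <= 37: swap with position 0, array becomes [21, 16, 15, 2, 22, 10, 4, 15, 37]
arr[1]=16 <= 37: swap with position 1, array becomes [21, 16, 15, 2, 22, 10, 4, 15, 37]
arr[2]=15 <= 37: swap with position 2, array becomes [21, 16, 15, 2, 22, 10, 4, 15, 37]
arr[3]=2 <= 37: swap with position 3, array becomes [21, 16, 15, 2, 22, 10, 4, 15, 37]
arr[4]=22 <= 37: swap with position 4, array becomes [21, 16, 15, 2, 22, 10, 4, 15, 37]
arr[5]=10 <= 37: swap with position 5, array becomes [21, 16, 15, 2, 22, 10, 4, 15, 37]
arr[6]=4 <= 37: swap with position 6, array becomes [21, 16, 15, 2, 22, 10, 4, 15, 37]
arr[7]=15 <= 37: swap with position 7, array becomes [21, 16, 15, 2, 22, 10, 4, 15, 37]

Place pivot at position 8: [21, 16, 15, 2, 22, 10, 4, 15, 37]
Pivot position: 8

After partitioning with pivot 37, the array becomes [21, 16, 15, 2, 22, 10, 4, 15, 37]. The pivot is placed at index 8. All elements to the left of the pivot are <= 37, and all elements to the right are > 37.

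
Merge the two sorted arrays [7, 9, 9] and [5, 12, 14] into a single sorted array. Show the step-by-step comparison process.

Merging process:

Compare 7 vs 5: take 5 from right. Merged: [5]
Compare 7 vs 12: take 7 from left. Merged: [5, 7]
Compare 9 vs 12: take 9 from left. Merged: [5, 7, 9]
Compare 9 vs 12: take 9 from left. Merged: [5, 7, 9, 9]
Append remaining from right: [12, 14]. Merged: [5, 7, 9, 9, 12, 14]

Final merged array: [5, 7, 9, 9, 12, 14]
Total comparisons: 4

The merged array is [5, 7, 9, 9, 12, 14], requiring 4 comparisons. The merge step runs in O(n) time where n is the total number of elements.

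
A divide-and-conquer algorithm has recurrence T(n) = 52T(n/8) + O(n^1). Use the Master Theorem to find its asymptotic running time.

Master Theorem for T(n) = 52T(n/8) + O(n^1):

a = 52, b = 8, c = 1
log_b(a) = log_8(52) = 1.9001

Case 1: c = 1 < log_8(52) = 1.9001
T(n) = O(n^(log_8 52))

For T(n) = 52T(n/8) + O(n^1): log_8(52) = 1.9001. This is Case 1 of the Master Theorem (c < log_b(a), work dominated by leaves), giving O(n^(log_8 52)).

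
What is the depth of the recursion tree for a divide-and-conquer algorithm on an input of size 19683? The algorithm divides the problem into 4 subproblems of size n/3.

For divide and conquer with division factor 3:

Problem sizes at each level:
Level 0: 19683
Level 1: 6561
Level 2: 2187
Level 3: 729
Level 4: 243
Level 5: 81
Level 6: 27
Level 7: 9
Level 8: 3
Level 9: 1

The root is level 0 and the size-1 base case is level 9 (the tree spans levels 0 through 9, i.e. 10 levels counting the root), so the depth is the number of divisions: log_3(19683) = 9

The recursion tree depth is log_3(19683) = 9. At each level, the problem size is divided by 3, so it takes 9 divisions to reduce to a base case of size 1. The algorithm makes 4 recursive calls at each level.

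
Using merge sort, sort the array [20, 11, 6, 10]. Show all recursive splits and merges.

Merge sort trace:

Split: [20, 11, 6, 10] -> [20, 11] and [6, 10]
  Split: [20, 11] -> [20] and [11]
  Merge: [20] + [11] -> [11, 20]
  Split: [6, 10] -> [6] and [10]
  Merge: [6] + [10] -> [6, 10]
Merge: [11, 20] + [6, 10] -> [6, 10, 11, 20]

Final sorted array: [6, 10, 11, 20]

The merge sort proceeds by recursively splitting the array and merging sorted halves.
After all merges, the sorted array is [6, 10, 11, 20].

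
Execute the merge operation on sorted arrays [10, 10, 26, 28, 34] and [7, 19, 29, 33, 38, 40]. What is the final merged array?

Merging process:

Compare 10 vs 7: take 7 from right. Merged: [7]
Compare 10 vs 19: take 10 from left. Merged: [7, 10]
Compare 10 vs 19: take 10 from left. Merged: [7, 10, 10]
Compare 26 vs 19: take 19 from right. Merged: [7, 10, 10, 19]
Compare 26 vs 29: take 26 from left. Merged: [7, 10, 10, 19, 26]
Compare 28 vs 29: take 28 from left. Merged: [7, 10, 10, 19, 26, 28]
Compare 34 vs 29: take 29 from right. Merged: [7, 10, 10, 19, 26, 28, 29]
Compare 34 vs 33: take 33 from right. Merged: [7, 10, 10, 19, 26, 28, 29, 33]
Compare 34 vs 38: take 34 from left. Merged: [7, 10, 10, 19, 26, 28, 29, 33, 34]
Append remaining from right: [38, 40]. Merged: [7, 10, 10, 19, 26, 28, 29, 33, 34, 38, 40]

Final merged array: [7, 10, 10, 19, 26, 28, 29, 33, 34, 38, 40]
Total comparisons: 9

The merged array is [7, 10, 10, 19, 26, 28, 29, 33, 34, 38, 40], requiring 9 comparisons. The merge step runs in O(n) time where n is the total number of elements.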